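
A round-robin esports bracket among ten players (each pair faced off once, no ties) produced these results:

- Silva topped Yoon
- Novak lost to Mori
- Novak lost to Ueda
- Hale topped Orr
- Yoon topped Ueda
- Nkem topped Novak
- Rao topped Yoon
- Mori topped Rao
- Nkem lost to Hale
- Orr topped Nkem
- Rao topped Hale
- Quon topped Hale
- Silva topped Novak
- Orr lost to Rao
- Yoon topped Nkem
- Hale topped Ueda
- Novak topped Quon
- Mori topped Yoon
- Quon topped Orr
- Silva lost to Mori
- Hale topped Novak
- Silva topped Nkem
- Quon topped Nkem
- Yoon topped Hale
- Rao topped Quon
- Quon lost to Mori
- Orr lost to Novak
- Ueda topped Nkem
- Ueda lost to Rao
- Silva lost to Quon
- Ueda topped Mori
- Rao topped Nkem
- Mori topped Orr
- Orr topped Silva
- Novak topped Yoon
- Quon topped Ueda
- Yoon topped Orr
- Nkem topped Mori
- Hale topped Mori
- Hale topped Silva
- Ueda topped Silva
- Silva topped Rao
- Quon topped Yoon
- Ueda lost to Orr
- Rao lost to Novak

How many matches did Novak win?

Novak's results: beat Rao, Quon, Yoon, Orr; lost to Nkem, Ueda, Hale, Mori, Silva.
That is 4 wins.

4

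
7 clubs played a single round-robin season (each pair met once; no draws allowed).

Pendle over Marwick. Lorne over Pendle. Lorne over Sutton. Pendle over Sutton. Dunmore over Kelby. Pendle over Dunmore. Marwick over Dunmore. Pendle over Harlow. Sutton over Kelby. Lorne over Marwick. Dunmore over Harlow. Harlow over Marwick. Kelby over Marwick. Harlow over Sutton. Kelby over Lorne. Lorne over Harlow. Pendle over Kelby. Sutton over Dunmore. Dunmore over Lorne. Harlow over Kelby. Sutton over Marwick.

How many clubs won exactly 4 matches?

Win totals: Pendle 5, Dunmore 3, Sutton 3, Lorne 4, Kelby 2, Harlow 3, Marwick 1.
Exactly 4: Lorne — 1 club.

1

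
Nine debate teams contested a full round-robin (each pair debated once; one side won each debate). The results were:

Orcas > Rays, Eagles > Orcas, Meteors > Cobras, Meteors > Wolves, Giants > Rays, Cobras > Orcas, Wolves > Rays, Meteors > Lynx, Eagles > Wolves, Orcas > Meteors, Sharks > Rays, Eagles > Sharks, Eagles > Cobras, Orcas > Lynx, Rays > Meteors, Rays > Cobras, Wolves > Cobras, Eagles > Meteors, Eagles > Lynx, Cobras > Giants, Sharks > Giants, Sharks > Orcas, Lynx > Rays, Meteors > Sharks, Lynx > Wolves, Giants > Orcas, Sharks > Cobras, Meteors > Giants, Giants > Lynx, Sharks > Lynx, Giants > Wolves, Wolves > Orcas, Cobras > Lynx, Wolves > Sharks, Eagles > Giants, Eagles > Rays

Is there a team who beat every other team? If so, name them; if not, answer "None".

Eagles

Eagles has 8 wins out of 8 opponents — a perfect record.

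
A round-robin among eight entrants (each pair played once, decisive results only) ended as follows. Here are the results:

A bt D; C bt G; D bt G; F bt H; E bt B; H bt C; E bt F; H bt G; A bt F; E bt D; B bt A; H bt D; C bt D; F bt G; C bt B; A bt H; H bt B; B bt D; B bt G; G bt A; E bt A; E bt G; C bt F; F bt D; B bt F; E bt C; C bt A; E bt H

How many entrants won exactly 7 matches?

1

Win totals: A 3, B 4, C 5, D 1, E 7, F 3, G 1, H 4.
Exactly 7: E — 1 entrant.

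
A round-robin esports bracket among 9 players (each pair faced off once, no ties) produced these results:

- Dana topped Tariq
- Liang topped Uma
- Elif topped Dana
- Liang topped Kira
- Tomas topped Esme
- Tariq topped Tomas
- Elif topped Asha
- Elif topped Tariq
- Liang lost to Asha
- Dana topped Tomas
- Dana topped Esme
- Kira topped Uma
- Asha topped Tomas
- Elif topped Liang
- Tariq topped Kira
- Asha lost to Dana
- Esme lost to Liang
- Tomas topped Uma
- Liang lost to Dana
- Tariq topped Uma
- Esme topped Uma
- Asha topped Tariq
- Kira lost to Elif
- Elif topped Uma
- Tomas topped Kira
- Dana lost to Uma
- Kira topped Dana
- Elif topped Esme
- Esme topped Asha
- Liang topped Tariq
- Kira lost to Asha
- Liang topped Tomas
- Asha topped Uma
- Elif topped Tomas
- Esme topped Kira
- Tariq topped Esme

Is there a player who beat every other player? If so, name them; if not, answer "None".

Elif has 8 wins out of 8 opponents — a perfect record.

Elif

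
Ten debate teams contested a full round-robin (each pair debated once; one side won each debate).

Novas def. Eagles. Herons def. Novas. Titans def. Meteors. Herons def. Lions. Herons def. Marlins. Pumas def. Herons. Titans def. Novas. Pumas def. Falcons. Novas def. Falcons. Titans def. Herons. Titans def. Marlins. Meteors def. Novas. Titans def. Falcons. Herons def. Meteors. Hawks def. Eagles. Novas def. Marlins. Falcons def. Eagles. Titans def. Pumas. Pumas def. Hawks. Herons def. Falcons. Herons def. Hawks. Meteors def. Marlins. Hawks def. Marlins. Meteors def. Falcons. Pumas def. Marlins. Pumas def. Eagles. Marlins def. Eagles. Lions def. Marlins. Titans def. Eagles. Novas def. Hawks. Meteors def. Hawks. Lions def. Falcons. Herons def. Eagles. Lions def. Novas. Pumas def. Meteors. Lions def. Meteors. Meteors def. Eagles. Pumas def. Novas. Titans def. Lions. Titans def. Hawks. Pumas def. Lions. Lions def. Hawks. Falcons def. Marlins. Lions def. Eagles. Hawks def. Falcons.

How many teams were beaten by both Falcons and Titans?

2

Falcons beat: Marlins, Eagles.
Titans beat: Herons, Pumas, Falcons, Meteors, Marlins, Lions, Eagles, Hawks, Novas.
Both beat: Marlins, Eagles — 2.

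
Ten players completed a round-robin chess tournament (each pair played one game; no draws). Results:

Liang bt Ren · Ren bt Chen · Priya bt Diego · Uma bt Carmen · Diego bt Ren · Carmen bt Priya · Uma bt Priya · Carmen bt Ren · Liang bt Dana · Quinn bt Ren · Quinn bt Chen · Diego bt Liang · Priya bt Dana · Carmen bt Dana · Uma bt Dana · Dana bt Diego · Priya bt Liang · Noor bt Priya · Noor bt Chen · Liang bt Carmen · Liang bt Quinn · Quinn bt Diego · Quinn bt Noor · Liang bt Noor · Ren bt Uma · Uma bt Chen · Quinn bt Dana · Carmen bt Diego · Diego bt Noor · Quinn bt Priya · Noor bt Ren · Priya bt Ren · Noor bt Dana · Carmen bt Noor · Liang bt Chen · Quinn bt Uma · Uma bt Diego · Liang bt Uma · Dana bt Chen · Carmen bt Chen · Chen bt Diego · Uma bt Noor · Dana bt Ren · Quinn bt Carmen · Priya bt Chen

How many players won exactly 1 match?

Win totals: Diego 3, Priya 5, Carmen 6, Noor 4, Chen 1, Dana 3, Uma 6, Quinn 8, Ren 2, Liang 7.
Exactly 1: Chen — 1 player.

1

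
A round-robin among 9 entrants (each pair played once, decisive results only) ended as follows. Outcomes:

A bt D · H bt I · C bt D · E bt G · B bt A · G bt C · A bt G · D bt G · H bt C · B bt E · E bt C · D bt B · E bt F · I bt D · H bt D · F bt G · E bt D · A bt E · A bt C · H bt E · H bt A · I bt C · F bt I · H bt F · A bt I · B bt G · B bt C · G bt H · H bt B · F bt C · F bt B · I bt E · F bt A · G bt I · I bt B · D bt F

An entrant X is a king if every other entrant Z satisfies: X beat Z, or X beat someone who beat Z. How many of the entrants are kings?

7

A reaches everyone (king).
B reaches everyone (king).
C cannot reach A, E, H, I in two steps.
D reaches everyone (king).
E reaches everyone (king).
F reaches everyone (king).
G reaches everyone (king).
H reaches everyone (king).
I cannot reach H in two steps.
Kings: A, B, D, E, F, G, H — 7.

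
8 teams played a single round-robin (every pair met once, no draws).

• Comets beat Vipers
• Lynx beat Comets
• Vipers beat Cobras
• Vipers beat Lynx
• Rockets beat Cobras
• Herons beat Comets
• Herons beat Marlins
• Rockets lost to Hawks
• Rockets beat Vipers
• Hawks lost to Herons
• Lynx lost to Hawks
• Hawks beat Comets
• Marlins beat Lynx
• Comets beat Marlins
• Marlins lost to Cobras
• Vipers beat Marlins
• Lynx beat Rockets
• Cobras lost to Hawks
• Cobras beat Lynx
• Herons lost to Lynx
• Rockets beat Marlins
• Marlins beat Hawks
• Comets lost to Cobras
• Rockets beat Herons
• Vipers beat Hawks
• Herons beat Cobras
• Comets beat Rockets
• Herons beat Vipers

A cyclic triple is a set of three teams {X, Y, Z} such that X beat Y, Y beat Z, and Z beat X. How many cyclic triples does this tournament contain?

Win totals: Lynx 3, Comets 3, Rockets 4, Hawks 4, Herons 5, Vipers 4, Cobras 3, Marlins 2.
A team with w wins dominates both others in C(w,2) triples; summing gives 3 + 3 + 6 + 6 + 10 + 6 + 3 + 1 = 38 transitive triples.
Total triples C(8,3) = 56, so cyclic triples = 56 − 38 = 18.

18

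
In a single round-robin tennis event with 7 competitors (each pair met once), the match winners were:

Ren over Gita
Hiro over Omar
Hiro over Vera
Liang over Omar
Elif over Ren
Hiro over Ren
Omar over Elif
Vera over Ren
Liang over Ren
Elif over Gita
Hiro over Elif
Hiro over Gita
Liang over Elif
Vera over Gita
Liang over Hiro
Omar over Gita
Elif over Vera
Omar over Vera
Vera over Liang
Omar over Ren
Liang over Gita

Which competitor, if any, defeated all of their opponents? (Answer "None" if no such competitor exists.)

None

Highest win total is Liang with 5 (out of 6 possible).
Liang lost to Vera, so no competitor went undefeated.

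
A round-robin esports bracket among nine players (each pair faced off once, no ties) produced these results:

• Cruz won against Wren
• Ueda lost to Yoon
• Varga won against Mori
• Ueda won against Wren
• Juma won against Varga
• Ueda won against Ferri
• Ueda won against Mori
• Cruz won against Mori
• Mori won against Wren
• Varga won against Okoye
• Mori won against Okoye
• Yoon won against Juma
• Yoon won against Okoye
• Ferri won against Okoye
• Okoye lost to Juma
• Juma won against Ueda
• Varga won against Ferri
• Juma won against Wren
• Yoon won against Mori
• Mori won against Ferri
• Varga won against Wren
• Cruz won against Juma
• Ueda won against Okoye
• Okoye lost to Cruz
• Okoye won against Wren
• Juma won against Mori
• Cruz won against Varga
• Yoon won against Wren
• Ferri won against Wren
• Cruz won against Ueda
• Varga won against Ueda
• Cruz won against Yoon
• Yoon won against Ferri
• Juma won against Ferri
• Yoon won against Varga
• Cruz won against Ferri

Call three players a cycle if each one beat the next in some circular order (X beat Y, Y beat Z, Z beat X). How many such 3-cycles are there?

Win totals: Cruz 8, Mori 3, Wren 0, Yoon 7, Varga 5, Ferri 2, Okoye 1, Ueda 4, Juma 6.
A player with w wins dominates both others in C(w,2) triples; summing gives 28 + 3 + 0 + 21 + 10 + 1 + 0 + 6 + 15 = 84 transitive triples.
Total triples C(9,3) = 84, so cyclic triples = 84 − 84 = 0.

0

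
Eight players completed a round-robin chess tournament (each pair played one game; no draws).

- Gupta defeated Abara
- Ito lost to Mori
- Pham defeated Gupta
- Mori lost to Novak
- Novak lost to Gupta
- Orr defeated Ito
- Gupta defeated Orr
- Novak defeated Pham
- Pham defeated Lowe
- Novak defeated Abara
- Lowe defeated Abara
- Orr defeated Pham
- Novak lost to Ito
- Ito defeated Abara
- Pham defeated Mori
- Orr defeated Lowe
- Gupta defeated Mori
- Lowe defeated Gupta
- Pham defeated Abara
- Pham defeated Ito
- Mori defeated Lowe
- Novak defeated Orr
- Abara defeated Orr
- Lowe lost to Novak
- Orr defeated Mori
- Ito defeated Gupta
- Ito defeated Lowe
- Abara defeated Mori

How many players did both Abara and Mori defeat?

0

Abara beat: Mori, Orr.
Mori beat: Lowe, Ito.
No one was beaten by both.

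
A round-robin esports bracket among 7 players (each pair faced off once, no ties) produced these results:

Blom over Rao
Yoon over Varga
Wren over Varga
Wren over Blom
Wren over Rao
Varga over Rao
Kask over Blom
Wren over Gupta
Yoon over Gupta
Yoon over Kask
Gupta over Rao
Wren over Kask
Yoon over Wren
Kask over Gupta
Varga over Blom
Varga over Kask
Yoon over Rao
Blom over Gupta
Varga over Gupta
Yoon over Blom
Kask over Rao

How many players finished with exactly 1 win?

Win totals: Gupta 1, Blom 2, Wren 5, Yoon 6, Varga 4, Rao 0, Kask 3.
Exactly 1: Gupta — 1 player.

1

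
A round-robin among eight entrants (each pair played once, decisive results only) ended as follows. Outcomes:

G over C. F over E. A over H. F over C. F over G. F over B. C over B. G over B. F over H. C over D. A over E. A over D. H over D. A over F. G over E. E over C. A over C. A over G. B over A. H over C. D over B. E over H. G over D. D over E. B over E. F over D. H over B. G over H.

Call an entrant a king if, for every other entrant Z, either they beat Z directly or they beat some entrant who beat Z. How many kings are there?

A reaches everyone (king).
B reaches everyone (king).
C cannot reach F, G, H in two steps.
D cannot reach F, G in two steps.
E cannot reach A, F, G in two steps.
F reaches everyone (king).
G cannot reach F in two steps.
H cannot reach F, G in two steps.
Kings: A, B, F — 3.

3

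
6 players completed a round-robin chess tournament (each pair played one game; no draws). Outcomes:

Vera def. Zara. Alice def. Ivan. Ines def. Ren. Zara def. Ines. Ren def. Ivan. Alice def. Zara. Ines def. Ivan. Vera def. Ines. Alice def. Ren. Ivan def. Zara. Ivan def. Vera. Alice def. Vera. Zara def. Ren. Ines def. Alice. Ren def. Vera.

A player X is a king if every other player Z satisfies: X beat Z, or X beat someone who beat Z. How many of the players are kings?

4

Zara reaches everyone (king).
Alice reaches everyone (king).
Ines reaches everyone (king).
Ren cannot reach Alice in two steps.
Ivan cannot reach Alice in two steps.
Vera reaches everyone (king).
Kings: Zara, Alice, Ines, Vera — 4.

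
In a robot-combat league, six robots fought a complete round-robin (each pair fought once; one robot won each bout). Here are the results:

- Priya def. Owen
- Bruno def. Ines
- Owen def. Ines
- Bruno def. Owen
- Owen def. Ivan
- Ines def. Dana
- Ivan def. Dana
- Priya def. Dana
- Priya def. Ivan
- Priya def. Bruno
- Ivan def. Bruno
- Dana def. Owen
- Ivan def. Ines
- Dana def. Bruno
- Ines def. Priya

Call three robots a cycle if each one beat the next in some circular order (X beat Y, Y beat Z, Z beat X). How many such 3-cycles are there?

7

Of the C(6,3) = 20 triples, the cyclic ones are: {Ines, Bruno, Dana}; {Ines, Bruno, Priya}; {Ines, Ivan, Priya}; {Ines, Dana, Owen}; {Ines, Priya, Owen}; {Bruno, Ivan, Owen}; {Ivan, Dana, Owen}.
That is 7.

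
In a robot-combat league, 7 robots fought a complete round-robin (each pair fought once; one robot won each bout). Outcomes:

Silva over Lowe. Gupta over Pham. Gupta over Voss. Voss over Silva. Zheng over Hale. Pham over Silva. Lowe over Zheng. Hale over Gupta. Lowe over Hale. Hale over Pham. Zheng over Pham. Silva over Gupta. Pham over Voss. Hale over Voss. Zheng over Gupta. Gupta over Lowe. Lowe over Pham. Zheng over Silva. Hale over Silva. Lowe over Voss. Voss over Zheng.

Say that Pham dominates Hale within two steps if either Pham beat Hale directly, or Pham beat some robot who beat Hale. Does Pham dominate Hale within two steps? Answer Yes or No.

No

Pham did not beat Hale directly.
Pham beat Voss, Silva, but each of them lost to Hale. No two-step path.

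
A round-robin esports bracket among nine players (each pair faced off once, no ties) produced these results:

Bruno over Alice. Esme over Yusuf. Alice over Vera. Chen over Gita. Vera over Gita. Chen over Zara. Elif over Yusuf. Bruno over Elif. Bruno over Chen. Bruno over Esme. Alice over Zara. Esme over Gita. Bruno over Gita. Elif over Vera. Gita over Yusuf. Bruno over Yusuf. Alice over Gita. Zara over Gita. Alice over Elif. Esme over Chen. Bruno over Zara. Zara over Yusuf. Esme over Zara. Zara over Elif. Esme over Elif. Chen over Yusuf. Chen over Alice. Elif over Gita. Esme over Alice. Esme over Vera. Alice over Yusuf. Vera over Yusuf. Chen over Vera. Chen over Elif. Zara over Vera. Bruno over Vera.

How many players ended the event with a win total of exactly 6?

Win totals: Chen 6, Gita 1, Alice 5, Bruno 8, Vera 2, Esme 7, Elif 3, Yusuf 0, Zara 4.
Exactly 6: Chen — 1 player.

1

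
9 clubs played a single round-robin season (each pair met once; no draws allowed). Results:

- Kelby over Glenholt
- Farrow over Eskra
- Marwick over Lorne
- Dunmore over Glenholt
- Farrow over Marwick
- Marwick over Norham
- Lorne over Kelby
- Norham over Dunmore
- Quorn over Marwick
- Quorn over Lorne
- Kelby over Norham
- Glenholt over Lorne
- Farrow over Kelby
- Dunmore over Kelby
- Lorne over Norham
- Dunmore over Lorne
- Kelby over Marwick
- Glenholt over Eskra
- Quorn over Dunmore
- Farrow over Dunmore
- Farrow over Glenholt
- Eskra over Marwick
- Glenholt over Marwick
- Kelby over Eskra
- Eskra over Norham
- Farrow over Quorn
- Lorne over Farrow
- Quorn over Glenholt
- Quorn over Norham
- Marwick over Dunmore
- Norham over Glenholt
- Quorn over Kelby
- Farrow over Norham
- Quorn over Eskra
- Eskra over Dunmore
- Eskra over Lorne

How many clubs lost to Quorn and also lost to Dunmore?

Quorn beat: Marwick, Norham, Lorne, Glenholt, Kelby, Dunmore, Eskra.
Dunmore beat: Lorne, Glenholt, Kelby.
Both beat: Lorne, Glenholt, Kelby — 3.

3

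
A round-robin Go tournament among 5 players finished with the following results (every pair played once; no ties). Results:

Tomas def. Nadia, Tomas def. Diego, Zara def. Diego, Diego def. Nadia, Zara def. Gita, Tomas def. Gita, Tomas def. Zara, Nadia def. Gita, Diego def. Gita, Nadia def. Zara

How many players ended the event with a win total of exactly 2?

Win totals: Tomas 4, Nadia 2, Zara 2, Diego 2, Gita 0.
Exactly 2: Nadia, Zara, Diego — 3 players.

3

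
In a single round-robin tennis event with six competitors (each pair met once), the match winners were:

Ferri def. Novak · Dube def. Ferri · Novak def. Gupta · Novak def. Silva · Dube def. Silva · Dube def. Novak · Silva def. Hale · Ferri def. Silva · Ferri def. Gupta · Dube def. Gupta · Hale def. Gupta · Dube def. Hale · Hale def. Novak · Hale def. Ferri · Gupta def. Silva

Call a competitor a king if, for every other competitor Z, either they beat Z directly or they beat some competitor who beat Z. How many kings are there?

1

Hale cannot reach Dube in two steps.
Dube reaches everyone (king).
Gupta cannot reach Dube, Ferri, Novak in two steps.
Ferri cannot reach Dube in two steps.
Silva cannot reach Dube in two steps.
Novak cannot reach Dube, Ferri in two steps.
Kings: Dube — 1.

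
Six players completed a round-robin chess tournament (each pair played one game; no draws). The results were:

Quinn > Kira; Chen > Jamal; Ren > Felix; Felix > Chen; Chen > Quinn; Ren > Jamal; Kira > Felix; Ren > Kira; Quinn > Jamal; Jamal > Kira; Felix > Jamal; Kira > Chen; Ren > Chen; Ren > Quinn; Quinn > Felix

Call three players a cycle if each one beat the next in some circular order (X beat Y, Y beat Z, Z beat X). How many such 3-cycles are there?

4

Win totals: Felix 2, Chen 2, Kira 2, Quinn 3, Ren 5, Jamal 1.
A player with w wins dominates both others in C(w,2) triples; summing gives 1 + 1 + 1 + 3 + 10 + 0 = 16 transitive triples.
Total triples C(6,3) = 20, so cyclic triples = 20 − 16 = 4.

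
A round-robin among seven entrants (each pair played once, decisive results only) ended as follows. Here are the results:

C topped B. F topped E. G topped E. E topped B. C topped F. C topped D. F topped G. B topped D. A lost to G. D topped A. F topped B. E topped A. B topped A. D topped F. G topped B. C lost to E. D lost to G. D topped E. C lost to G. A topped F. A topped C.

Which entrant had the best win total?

Win totals: A 2, B 2, C 3, D 3, E 3, F 3, G 5.
G leads with 5 wins (next highest: 3).

G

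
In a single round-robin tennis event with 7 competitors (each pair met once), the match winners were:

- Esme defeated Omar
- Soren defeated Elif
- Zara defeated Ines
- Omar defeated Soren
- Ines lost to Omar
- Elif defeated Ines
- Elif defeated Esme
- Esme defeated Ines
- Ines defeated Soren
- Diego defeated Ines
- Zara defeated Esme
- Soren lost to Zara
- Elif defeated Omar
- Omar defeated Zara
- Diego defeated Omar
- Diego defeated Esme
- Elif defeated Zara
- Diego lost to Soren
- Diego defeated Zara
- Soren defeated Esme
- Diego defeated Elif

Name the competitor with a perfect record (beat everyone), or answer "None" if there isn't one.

Highest win total is Diego with 5 (out of 6 possible).
Diego lost to Soren, so no competitor went undefeated.

None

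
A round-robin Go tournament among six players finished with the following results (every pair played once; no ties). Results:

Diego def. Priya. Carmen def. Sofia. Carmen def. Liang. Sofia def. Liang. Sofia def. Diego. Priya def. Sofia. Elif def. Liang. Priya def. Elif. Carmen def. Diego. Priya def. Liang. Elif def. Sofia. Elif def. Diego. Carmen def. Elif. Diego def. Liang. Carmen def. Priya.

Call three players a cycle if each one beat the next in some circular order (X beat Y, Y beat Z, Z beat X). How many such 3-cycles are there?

Win totals: Carmen 5, Diego 2, Sofia 2, Elif 3, Liang 0, Priya 3.
A player with w wins dominates both others in C(w,2) triples; summing gives 10 + 1 + 1 + 3 + 0 + 3 = 18 transitive triples.
Total triples C(6,3) = 20, so cyclic triples = 20 − 18 = 2.

2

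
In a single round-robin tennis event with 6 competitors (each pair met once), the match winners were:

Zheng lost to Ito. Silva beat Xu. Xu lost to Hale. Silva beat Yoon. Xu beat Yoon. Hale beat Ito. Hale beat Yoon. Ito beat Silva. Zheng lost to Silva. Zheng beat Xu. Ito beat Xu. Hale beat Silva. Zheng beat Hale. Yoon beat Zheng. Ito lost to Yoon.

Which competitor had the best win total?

Hale

Win totals: Hale 4, Zheng 2, Ito 3, Xu 1, Yoon 2, Silva 3.
Hale leads with 4 wins (next highest: 3).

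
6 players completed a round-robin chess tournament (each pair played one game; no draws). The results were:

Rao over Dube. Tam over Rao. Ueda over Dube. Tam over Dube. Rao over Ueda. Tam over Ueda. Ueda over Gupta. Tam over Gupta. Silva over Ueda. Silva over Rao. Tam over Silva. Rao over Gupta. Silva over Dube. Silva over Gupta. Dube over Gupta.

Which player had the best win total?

Tam

Win totals: Tam 5, Dube 1, Ueda 2, Silva 4, Rao 3, Gupta 0.
Tam leads with 5 wins (next highest: 4).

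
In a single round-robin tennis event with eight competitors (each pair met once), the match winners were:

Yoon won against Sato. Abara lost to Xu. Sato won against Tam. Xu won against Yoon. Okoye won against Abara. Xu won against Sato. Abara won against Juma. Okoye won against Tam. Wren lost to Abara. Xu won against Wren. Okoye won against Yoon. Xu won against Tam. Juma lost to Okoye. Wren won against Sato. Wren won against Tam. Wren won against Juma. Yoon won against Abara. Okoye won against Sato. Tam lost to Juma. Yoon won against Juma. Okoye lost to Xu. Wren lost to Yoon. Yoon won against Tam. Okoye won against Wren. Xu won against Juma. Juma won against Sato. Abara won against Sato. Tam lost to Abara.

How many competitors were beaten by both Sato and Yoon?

1

Sato beat: Tam.
Yoon beat: Tam, Wren, Juma, Abara, Sato.
Both beat: Tam — 1.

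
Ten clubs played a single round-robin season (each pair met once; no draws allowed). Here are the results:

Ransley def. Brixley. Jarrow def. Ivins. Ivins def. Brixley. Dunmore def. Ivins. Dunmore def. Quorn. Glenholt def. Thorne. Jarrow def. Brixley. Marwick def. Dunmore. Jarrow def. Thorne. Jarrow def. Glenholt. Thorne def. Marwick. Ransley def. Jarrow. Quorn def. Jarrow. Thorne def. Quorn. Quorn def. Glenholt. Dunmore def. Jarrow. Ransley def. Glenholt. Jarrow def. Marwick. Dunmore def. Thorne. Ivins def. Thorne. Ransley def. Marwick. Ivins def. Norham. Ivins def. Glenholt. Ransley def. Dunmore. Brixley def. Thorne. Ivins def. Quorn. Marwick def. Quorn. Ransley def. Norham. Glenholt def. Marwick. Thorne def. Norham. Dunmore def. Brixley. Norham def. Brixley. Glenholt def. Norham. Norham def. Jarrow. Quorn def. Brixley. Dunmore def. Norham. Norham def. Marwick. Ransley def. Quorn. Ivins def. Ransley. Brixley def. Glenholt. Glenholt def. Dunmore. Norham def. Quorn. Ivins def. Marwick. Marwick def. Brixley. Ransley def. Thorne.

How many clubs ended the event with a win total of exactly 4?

2

Win totals: Thorne 3, Dunmore 6, Ivins 7, Glenholt 4, Marwick 3, Brixley 2, Norham 4, Ransley 8, Jarrow 5, Quorn 3.
Exactly 4: Glenholt, Norham — 2 clubs.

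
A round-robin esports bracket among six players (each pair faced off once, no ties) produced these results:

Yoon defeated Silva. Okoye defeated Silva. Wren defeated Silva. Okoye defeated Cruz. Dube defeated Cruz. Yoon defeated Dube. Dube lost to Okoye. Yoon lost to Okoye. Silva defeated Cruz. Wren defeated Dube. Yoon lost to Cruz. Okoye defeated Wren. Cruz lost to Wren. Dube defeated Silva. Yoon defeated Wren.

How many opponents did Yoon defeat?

Yoon's results: beat Dube, Wren, Silva; lost to Okoye, Cruz.
That is 3 wins.

3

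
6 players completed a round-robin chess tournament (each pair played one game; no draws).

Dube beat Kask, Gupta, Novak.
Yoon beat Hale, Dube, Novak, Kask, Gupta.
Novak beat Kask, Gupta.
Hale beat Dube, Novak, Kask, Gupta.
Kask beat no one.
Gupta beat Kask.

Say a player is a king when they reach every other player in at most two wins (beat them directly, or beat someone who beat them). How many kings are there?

1

Dube cannot reach Yoon, Hale in two steps.
Kask cannot reach Dube, Gupta, Novak, Yoon, Hale in two steps.
Gupta cannot reach Dube, Novak, Yoon, Hale in two steps.
Novak cannot reach Dube, Yoon, Hale in two steps.
Yoon reaches everyone (king).
Hale cannot reach Yoon in two steps.
Kings: Yoon — 1.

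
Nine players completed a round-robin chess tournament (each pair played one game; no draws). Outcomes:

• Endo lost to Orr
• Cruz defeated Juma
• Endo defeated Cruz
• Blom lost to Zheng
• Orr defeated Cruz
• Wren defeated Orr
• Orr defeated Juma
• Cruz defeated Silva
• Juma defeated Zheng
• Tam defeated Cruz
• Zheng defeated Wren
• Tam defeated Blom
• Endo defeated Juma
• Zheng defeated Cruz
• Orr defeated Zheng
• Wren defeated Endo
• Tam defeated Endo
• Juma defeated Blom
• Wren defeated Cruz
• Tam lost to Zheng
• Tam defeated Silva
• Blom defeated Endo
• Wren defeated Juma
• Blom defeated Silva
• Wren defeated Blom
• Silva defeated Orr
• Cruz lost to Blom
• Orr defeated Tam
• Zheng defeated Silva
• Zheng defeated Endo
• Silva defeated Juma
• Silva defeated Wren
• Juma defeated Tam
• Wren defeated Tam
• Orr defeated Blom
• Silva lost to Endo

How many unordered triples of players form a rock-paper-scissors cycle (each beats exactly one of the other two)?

Win totals: Silva 3, Cruz 2, Zheng 6, Tam 4, Juma 3, Orr 6, Endo 3, Blom 3, Wren 6.
A player with w wins dominates both others in C(w,2) triples; summing gives 3 + 1 + 15 + 6 + 3 + 15 + 3 + 3 + 15 = 64 transitive triples.
Total triples C(9,3) = 84, so cyclic triples = 84 − 64 = 20.

20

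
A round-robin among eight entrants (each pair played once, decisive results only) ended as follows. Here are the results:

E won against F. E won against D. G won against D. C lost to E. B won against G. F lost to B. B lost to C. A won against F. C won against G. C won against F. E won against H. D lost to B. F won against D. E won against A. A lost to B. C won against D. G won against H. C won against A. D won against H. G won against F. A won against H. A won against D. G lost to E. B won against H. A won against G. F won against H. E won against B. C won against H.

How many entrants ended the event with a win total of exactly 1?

Win totals: A 4, B 5, C 6, D 1, E 7, F 2, G 3, H 0.
Exactly 1: D — 1 entrant.

1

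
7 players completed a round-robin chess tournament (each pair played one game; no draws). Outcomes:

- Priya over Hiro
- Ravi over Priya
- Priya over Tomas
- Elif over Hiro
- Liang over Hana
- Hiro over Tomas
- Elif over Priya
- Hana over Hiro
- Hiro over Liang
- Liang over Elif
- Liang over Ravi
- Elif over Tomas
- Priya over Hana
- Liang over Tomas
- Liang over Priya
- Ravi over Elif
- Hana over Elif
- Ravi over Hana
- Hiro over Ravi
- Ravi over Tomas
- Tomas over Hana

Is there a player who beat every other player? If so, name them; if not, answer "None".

Highest win total is Liang with 5 (out of 6 possible).
Liang lost to Hiro, so no player went undefeated.

None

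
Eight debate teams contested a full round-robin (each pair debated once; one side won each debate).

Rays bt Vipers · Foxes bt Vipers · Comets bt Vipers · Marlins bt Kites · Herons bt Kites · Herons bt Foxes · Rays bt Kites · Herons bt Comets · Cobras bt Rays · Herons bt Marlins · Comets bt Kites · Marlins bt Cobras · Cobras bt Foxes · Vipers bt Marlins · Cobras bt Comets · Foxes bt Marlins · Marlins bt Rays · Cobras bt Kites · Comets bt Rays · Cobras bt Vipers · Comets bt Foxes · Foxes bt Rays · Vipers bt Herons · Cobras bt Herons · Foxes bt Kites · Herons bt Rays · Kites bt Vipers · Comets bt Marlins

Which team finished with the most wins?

Cobras

Win totals: Herons 5, Marlins 3, Rays 2, Foxes 4, Kites 1, Comets 5, Vipers 2, Cobras 6.
Cobras leads with 6 wins (next highest: 5).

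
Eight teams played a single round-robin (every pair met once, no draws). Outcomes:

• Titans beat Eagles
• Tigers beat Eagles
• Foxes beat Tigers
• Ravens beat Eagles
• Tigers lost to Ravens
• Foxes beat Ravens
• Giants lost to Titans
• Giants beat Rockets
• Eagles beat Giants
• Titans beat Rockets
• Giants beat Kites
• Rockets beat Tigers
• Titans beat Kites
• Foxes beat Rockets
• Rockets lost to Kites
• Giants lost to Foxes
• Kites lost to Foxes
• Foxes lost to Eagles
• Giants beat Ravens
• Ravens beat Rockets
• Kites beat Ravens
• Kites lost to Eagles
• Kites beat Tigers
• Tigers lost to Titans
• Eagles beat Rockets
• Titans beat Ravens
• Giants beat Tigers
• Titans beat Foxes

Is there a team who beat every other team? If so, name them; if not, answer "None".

Titans has 7 wins out of 7 opponents — a perfect record.

Titans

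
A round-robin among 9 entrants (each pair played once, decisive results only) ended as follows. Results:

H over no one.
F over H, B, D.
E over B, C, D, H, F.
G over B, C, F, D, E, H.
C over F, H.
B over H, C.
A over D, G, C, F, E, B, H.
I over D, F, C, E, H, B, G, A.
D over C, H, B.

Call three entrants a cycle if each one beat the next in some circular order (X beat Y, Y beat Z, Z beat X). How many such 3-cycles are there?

Win totals: A 7, B 2, C 2, D 3, E 5, F 3, G 6, H 0, I 8.
An entrant with w wins dominates both others in C(w,2) triples; summing gives 21 + 1 + 1 + 3 + 10 + 3 + 15 + 0 + 28 = 82 transitive triples.
Total triples C(9,3) = 84, so cyclic triples = 84 − 82 = 2.

2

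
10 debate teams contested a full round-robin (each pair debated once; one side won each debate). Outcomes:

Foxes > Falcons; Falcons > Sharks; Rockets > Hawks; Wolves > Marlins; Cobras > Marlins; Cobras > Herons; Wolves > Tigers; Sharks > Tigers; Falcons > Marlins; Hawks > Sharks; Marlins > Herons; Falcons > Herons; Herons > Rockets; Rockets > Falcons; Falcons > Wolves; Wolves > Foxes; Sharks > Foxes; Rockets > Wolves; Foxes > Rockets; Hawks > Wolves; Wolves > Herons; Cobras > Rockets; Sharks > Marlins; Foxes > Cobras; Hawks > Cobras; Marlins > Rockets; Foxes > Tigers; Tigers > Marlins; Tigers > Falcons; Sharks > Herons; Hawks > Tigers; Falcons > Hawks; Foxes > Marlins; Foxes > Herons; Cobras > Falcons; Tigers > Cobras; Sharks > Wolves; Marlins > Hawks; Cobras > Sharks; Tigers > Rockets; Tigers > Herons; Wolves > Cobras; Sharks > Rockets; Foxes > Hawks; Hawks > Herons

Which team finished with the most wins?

Foxes

Win totals: Cobras 5, Wolves 5, Sharks 6, Hawks 5, Marlins 3, Herons 1, Falcons 5, Rockets 3, Tigers 5, Foxes 7.
Foxes leads with 7 wins (next highest: 6).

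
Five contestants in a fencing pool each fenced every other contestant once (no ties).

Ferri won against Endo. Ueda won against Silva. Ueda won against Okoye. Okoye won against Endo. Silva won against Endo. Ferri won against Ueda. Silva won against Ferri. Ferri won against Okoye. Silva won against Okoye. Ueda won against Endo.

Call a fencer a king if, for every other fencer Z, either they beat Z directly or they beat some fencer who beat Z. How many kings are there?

Endo cannot reach Ueda, Silva, Ferri, Okoye in two steps.
Ueda reaches everyone (king).
Silva reaches everyone (king).
Ferri reaches everyone (king).
Okoye cannot reach Ueda, Silva, Ferri in two steps.
Kings: Ueda, Silva, Ferri — 3.

3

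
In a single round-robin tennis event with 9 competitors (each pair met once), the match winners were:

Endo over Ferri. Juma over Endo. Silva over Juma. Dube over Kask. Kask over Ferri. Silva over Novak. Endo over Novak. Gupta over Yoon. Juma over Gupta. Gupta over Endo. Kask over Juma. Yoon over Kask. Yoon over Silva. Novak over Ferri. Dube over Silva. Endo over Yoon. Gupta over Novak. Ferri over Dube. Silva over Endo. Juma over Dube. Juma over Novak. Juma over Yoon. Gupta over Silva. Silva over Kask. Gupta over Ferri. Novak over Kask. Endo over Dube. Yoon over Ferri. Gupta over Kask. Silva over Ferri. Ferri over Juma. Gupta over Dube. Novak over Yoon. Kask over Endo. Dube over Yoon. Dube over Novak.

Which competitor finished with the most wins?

Gupta

Win totals: Juma 5, Silva 5, Dube 4, Yoon 3, Novak 3, Endo 4, Ferri 2, Kask 3, Gupta 7.
Gupta leads with 7 wins (next highest: 5).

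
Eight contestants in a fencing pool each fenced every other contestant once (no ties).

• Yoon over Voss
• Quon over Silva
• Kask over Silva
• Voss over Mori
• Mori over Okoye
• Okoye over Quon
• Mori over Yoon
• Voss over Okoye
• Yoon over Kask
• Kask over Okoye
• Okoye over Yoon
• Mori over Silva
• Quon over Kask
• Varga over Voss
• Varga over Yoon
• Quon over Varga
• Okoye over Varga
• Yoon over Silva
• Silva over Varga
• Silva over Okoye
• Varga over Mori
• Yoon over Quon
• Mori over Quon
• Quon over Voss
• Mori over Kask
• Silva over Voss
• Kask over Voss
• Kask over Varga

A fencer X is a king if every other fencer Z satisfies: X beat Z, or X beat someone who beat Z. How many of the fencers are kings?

Quon reaches everyone (king).
Mori reaches everyone (king).
Silva cannot reach Kask in two steps.
Voss reaches everyone (king).
Okoye reaches everyone (king).
Kask reaches everyone (king).
Varga reaches everyone (king).
Yoon reaches everyone (king).
Kings: Quon, Mori, Voss, Okoye, Kask, Varga, Yoon — 7.

7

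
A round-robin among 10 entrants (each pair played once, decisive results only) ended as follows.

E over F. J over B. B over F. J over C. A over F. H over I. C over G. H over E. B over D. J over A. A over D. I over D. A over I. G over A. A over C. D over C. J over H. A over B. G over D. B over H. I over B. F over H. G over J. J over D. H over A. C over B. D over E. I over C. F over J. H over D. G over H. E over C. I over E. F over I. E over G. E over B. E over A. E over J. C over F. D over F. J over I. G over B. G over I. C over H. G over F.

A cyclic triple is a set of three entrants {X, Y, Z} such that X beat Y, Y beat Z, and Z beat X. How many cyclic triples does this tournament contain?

32

Win totals: A 5, B 3, C 4, D 3, E 6, F 3, G 7, H 4, I 4, J 6.
An entrant with w wins dominates both others in C(w,2) triples; summing gives 10 + 3 + 6 + 3 + 15 + 3 + 21 + 6 + 6 + 15 = 88 transitive triples.
Total triples C(10,3) = 120, so cyclic triples = 120 − 88 = 32.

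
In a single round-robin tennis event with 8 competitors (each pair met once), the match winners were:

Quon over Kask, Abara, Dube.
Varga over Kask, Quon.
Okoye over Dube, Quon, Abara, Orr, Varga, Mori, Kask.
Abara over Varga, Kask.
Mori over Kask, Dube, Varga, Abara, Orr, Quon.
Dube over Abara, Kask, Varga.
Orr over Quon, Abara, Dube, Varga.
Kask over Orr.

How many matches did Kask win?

1

Kask's results: beat Orr; lost to Okoye, Dube, Abara, Mori, Quon, Varga.
That is 1 win.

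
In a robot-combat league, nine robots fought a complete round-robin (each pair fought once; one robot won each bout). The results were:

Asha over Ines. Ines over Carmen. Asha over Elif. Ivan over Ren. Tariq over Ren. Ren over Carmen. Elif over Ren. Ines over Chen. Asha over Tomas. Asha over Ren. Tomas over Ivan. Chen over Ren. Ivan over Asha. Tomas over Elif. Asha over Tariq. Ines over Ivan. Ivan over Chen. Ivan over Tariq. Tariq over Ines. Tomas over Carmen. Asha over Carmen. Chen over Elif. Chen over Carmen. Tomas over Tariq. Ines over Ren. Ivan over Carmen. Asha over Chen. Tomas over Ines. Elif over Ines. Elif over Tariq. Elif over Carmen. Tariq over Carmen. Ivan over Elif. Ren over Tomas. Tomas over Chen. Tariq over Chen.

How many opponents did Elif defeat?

Elif's results: beat Ren, Tariq, Ines, Carmen; lost to Asha, Ivan, Tomas, Chen.
That is 4 wins.

4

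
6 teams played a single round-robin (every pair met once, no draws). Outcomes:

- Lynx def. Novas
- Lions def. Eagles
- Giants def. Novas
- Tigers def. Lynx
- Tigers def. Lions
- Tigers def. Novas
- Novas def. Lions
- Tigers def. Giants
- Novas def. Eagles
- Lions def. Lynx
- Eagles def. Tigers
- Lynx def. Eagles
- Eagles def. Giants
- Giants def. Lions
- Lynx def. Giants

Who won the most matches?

Win totals: Tigers 4, Novas 2, Lions 2, Eagles 2, Giants 2, Lynx 3.
Tigers leads with 4 wins (next highest: 3).

Tigers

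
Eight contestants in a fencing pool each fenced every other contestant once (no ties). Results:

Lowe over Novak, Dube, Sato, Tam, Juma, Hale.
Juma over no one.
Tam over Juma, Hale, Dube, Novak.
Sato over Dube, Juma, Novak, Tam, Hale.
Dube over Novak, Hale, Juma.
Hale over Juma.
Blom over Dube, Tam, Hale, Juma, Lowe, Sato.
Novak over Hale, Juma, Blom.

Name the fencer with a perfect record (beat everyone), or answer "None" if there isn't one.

None

Highest win total is Lowe with 6 (out of 7 possible).
Lowe lost to Blom, so no fencer went undefeated.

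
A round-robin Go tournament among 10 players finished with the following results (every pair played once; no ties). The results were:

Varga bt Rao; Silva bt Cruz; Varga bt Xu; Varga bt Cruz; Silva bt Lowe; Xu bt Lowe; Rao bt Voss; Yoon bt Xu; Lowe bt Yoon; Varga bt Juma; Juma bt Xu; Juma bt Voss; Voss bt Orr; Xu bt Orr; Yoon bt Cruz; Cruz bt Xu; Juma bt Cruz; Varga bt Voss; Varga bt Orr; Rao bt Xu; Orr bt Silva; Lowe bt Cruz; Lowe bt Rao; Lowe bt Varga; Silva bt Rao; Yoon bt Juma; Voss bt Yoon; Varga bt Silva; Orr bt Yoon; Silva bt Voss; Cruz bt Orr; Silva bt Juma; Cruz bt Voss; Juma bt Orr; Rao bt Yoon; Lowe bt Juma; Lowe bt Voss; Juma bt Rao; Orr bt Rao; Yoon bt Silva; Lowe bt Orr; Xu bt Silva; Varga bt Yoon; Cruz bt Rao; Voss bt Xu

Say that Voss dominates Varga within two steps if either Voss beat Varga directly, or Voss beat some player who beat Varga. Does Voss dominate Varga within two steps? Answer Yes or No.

Voss did not beat Varga directly.
Voss beat Yoon, Orr, Xu, but each of them lost to Varga. No two-step path.

No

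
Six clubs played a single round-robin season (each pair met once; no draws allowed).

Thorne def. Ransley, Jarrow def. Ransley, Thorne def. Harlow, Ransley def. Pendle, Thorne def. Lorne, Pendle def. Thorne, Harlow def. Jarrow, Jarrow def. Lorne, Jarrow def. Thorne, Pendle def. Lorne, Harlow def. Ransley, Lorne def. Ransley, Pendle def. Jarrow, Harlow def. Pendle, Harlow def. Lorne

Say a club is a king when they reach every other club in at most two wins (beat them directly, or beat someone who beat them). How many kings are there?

4

Pendle reaches everyone (king).
Ransley cannot reach Harlow in two steps.
Harlow reaches everyone (king).
Lorne cannot reach Harlow, Jarrow, Thorne in two steps.
Jarrow reaches everyone (king).
Thorne reaches everyone (king).
Kings: Pendle, Harlow, Jarrow, Thorne — 4.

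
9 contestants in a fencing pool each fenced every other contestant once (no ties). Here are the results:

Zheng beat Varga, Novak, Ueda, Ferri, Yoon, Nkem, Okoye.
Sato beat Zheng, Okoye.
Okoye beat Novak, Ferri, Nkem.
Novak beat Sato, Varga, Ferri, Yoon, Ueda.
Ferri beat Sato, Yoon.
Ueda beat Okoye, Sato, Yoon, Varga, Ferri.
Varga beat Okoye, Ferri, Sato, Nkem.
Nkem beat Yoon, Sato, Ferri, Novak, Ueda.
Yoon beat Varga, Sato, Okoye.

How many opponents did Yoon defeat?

Yoon's results: beat Okoye, Varga, Sato; lost to Zheng, Novak, Nkem, Ferri, Ueda.
That is 3 wins.

3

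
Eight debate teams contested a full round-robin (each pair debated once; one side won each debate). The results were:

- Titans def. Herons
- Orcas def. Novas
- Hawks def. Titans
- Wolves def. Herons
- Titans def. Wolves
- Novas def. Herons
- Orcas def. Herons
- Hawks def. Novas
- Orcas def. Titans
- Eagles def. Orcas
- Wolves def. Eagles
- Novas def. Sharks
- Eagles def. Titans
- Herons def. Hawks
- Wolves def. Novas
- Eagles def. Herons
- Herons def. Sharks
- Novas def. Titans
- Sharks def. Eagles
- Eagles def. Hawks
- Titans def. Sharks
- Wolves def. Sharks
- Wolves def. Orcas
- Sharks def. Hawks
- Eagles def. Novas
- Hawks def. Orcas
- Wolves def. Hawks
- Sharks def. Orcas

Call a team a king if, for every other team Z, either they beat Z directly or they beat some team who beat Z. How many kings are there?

Eagles reaches everyone (king).
Sharks cannot reach Wolves in two steps.
Novas reaches everyone (king).
Orcas cannot reach Eagles in two steps.
Wolves reaches everyone (king).
Herons cannot reach Wolves in two steps.
Titans reaches everyone (king).
Hawks cannot reach Eagles in two steps.
Kings: Eagles, Novas, Wolves, Titans — 4.

4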